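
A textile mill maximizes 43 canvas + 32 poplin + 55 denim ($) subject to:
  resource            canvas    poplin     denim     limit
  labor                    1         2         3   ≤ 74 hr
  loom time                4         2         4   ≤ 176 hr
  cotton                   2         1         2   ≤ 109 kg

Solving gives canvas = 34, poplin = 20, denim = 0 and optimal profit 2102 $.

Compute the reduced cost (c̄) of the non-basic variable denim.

At the optimum: labor uses 74 of 74 (binding); loom time uses 176 of 176 (binding); cotton uses 88 of 109 (slack = 21).
Slack constraints have shadow price 0 (complementary slackness).
The binding rows give the dual system: 1·y_labor + 4·y_loom time = 43 and 2·y_labor + 2·y_loom time = 32.
Solving: y_labor = 7, y_loom time = 9.
Reduced cost of denim: c₃ − yᵀa₃ = 55 − (7·3 + 9·4) = 55 − 57 = -2.

-2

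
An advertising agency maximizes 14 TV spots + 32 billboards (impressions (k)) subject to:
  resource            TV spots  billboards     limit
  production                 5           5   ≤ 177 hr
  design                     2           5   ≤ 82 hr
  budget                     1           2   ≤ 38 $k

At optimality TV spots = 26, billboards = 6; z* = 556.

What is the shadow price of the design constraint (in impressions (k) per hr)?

4

At the optimum: production uses 160 of 177 (slack = 17); design uses 82 of 82 (binding); budget uses 38 of 38 (binding).
Since production is not tight, its dual is 0.
The binding rows give the dual system: 2·y_design + 1·y_budget = 14 and 5·y_design + 2·y_budget = 32.
→ y_design = 4 and y_budget = 6.
Shadow price of design = 4.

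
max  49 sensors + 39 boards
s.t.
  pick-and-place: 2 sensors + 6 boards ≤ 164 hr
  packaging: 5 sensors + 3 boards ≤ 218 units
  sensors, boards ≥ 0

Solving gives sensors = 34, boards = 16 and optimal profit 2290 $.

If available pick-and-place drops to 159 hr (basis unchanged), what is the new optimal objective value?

2280

At the optimum: pick-and-place uses 164 of 164 (binding); packaging uses 218 of 218 (binding).
From A_Bᵀ y = c: 2·y_pick-and-place + 5·y_packaging = 49; 6·y_pick-and-place + 3·y_packaging = 39.
→ y_pick-and-place = 2 and y_packaging = 9.
Δz = y_pick-and-place·Δb = 2 × (-5) = -10, so new z* = 2290 − 10 = 2280.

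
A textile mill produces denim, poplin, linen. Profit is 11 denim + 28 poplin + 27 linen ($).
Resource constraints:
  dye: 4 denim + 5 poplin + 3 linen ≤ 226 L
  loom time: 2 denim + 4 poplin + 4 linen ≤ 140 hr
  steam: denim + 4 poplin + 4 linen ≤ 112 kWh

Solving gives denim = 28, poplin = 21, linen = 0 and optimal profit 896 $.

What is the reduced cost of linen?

Check each constraint at x*: dye 217/226 (slack 9); loom time 140/140 (tight); steam 112/112 (tight).
Slack constraints have shadow price 0 (complementary slackness).
From A_Bᵀ y = c: 2·y_loom time + 1·y_steam = 11; 4·y_loom time + 4·y_steam = 28.
This yields shadow prices y_loom time = 4, y_steam = 3.
Reduced cost of linen: c₃ − yᵀa₃ = 27 − (4·4 + 3·4) = 27 − 28 = -1.

-1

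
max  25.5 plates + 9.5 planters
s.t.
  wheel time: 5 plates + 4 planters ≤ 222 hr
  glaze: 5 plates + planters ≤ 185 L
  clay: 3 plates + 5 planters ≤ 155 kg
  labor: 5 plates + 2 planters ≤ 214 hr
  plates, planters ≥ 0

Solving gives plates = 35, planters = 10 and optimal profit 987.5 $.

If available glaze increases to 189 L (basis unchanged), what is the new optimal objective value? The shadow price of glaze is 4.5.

Δb = 4, so new z* = 987.5 + (4.5)·(4) = 987.5 + 18 = 1005.5.

1005.5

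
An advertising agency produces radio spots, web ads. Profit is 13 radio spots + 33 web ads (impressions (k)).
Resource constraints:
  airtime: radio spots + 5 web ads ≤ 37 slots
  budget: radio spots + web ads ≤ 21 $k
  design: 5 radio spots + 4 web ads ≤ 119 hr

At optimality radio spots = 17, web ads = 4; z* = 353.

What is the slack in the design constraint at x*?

design used = 5·17 + 4·4 = 101; slack = 119 − 101 = 18.

18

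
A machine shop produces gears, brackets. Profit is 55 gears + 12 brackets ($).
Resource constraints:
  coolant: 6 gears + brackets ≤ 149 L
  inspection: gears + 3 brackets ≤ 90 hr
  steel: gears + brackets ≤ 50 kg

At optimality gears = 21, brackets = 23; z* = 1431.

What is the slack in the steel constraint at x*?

steel used = 1·21 + 1·23 = 44; slack = 50 − 44 = 6.

6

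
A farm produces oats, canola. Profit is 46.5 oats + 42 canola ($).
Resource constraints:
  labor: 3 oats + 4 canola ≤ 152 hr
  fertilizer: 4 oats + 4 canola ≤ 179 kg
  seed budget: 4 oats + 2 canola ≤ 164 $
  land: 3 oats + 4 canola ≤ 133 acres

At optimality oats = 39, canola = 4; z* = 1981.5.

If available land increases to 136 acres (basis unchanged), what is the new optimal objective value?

Check each constraint at x*: labor 133/152 (slack 19); fertilizer 172/179 (slack 7); seed budget 164/164 (tight); land 133/133 (tight).
Slack constraints have shadow price 0 (complementary slackness).
The binding rows give the dual system: 4·y_seed budget + 3·y_land = 46.5 and 2·y_seed budget + 4·y_land = 42.
Solving: y_seed budget = 6, y_land = 7.5.
Δz = y_land·Δb = 7.5 × (3) = 22.5, so new z* = 1981.5 + 22.5 = 2004.

2004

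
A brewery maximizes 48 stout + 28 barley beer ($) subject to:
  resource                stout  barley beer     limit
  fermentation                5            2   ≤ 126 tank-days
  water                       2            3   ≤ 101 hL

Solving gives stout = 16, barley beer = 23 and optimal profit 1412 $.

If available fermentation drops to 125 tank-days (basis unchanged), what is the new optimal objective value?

Check each constraint at x*: fermentation 126/126 (tight); water 101/101 (tight).
From A_Bᵀ y = c: 5·y_fermentation + 2·y_water = 48; 2·y_fermentation + 3·y_water = 28.
This yields shadow prices y_fermentation = 8, y_water = 4.
Δz = y_fermentation·Δb = 8 × (-1) = -8, so new z* = 1412 − 8 = 1404.

1404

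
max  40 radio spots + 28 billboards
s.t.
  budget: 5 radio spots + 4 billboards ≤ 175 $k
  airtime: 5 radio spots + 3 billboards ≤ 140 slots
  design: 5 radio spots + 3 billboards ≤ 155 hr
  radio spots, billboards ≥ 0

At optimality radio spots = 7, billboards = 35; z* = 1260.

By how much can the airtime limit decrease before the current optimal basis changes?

8.75

Binding constraints: budget, airtime. The basis is B = [[5,4],[5,3]] with det -5.
Per unit decrease in airtime, x* moves by d = (-0.8, 1).
The basis stays optimal until radio spots reaches 0; allowable decrease = 8.75 slots.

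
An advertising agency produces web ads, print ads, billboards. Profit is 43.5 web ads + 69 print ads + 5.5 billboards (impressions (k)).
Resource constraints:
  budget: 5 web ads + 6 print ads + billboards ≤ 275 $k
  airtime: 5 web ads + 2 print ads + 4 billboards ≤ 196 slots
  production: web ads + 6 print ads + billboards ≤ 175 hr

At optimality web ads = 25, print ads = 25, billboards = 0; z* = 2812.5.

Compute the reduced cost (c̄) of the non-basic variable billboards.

-6

Binding: budget and production. Non-binding: airtime (21 unused).
Since airtime is not tight, its dual is 0.
The binding rows give the dual system: 5·y_budget + 1·y_production = 43.5 and 6·y_budget + 6·y_production = 69.
→ y_budget = 8 and y_production = 3.5.
Reduced cost of billboards: c₃ − yᵀa₃ = 5.5 − (8·1 + 3.5·1) = 5.5 − 11.5 = -6.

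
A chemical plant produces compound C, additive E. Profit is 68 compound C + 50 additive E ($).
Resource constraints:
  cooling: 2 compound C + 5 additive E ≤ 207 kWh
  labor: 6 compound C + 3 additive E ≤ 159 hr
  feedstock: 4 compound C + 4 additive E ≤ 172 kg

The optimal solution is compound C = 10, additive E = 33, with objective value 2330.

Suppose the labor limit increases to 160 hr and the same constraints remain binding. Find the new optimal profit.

Check each constraint at x*: cooling 185/207 (slack 22); labor 159/159 (tight); feedstock 172/172 (tight).
Since cooling is not tight, its dual is 0.
Dual feasibility on the basic columns requires 6·y_labor + 4·y_feedstock = 68, 3·y_labor + 4·y_feedstock = 50.
Solving: y_labor = 6, y_feedstock = 8.
Δz = y_labor·Δb = 6 × (1) = 6, so new z* = 2330 + 6 = 2336.

2336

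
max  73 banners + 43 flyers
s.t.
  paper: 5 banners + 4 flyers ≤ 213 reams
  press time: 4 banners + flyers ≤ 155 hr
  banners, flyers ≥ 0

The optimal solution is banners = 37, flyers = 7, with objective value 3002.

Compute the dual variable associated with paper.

9

Check each constraint at x*: paper 213/213 (tight); press time 155/155 (tight).
The binding rows give the dual system: 5·y_paper + 4·y_press time = 73 and 4·y_paper + 1·y_press time = 43.
Solving: y_paper = 9, y_press time = 7.
Shadow price of paper = 9.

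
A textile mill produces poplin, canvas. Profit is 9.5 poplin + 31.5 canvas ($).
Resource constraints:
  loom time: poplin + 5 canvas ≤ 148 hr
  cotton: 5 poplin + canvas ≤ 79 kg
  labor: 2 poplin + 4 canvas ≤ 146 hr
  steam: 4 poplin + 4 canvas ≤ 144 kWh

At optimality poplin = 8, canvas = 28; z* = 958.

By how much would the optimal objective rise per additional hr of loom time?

Binding: loom time and steam. Non-binding: cotton (11 unused), labor (18 unused).
Slack constraints have shadow price 0 (complementary slackness).
The binding rows give the dual system: 1·y_loom time + 4·y_steam = 9.5 and 5·y_loom time + 4·y_steam = 31.5.
This yields shadow prices y_loom time = 5.5, y_steam = 1.
Shadow price of loom time = 5.5.

5.5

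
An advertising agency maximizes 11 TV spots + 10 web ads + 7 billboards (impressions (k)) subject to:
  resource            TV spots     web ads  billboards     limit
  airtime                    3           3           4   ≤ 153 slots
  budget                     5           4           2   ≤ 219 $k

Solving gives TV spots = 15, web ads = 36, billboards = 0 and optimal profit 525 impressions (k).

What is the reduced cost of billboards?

-3

Check each constraint at x*: airtime 153/153 (tight); budget 219/219 (tight).
The binding rows give the dual system: 3·y_airtime + 5·y_budget = 11 and 3·y_airtime + 4·y_budget = 10.
This yields shadow prices y_airtime = 2, y_budget = 1.
Reduced cost of billboards: c₃ − yᵀa₃ = 7 − (2·4 + 1·2) = 7 − 10 = -3.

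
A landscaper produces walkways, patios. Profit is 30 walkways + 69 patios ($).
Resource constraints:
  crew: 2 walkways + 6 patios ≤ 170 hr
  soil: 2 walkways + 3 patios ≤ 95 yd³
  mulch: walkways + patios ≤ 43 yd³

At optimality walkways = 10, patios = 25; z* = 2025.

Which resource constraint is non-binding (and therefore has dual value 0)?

crew: 170/170 (binding)
soil: 95/95 (binding)
mulch: 35/43 (slack 8)
By complementary slackness, a constraint with positive slack has shadow price 0 → mulch.

mulch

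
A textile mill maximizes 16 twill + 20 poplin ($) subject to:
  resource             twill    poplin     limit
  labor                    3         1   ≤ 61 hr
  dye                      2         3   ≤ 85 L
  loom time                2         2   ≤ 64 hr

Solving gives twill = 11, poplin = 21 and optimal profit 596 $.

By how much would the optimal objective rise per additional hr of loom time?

4

At the optimum: labor uses 54 of 61 (slack = 7); dye uses 85 of 85 (binding); loom time uses 64 of 64 (binding).
Slack constraints have shadow price 0 (complementary slackness).
The binding rows give the dual system: 2·y_dye + 2·y_loom time = 16 and 3·y_dye + 2·y_loom time = 20.
Solving: y_dye = 4, y_loom time = 4.
Shadow price of loom time = 4.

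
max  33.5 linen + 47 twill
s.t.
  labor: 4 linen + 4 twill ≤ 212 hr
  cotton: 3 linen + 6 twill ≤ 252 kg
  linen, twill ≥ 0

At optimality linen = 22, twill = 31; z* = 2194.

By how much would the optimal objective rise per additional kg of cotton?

4.5

Both labor and cotton are binding at x*.
From A_Bᵀ y = c: 4·y_labor + 3·y_cotton = 33.5; 4·y_labor + 6·y_cotton = 47.
This yields shadow prices y_labor = 5, y_cotton = 4.5.
Shadow price of cotton = 4.5.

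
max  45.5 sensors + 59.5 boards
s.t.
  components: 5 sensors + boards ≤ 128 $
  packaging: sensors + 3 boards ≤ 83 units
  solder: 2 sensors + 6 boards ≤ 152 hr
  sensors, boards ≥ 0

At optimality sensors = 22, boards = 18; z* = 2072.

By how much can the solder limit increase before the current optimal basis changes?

Binding constraints: components, solder. The basis is B = [[5,1],[2,6]] with det 28.
Per unit increase in solder, x* moves by d = (-0.0357, 0.1786).
The basis stays optimal until packaging becomes binding; allowable increase = 14 hr.

14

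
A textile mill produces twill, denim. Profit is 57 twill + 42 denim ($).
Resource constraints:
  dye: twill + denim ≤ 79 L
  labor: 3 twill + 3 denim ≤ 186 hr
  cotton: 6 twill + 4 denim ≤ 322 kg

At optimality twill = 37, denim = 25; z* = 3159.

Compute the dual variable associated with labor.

At the optimum: dye uses 62 of 79 (slack = 17); labor uses 186 of 186 (binding); cotton uses 322 of 322 (binding).
Since dye is not tight, its dual is 0.
The binding rows give the dual system: 3·y_labor + 6·y_cotton = 57 and 3·y_labor + 4·y_cotton = 42.
This yields shadow prices y_labor = 4, y_cotton = 7.5.
Shadow price of labor = 4.

4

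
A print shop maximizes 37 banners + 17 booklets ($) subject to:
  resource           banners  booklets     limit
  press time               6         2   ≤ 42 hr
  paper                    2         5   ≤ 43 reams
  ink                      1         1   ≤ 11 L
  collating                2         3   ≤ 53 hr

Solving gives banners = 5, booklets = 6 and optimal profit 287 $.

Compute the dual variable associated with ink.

Binding: press time and ink. Non-binding: paper (3 unused), collating (25 unused).
Slack constraints have shadow price 0 (complementary slackness).
Dual feasibility on the basic columns requires 6·y_press time + 1·y_ink = 37, 2·y_press time + 1·y_ink = 17.
Solving: y_press time = 5, y_ink = 7.
Shadow price of ink = 7.

7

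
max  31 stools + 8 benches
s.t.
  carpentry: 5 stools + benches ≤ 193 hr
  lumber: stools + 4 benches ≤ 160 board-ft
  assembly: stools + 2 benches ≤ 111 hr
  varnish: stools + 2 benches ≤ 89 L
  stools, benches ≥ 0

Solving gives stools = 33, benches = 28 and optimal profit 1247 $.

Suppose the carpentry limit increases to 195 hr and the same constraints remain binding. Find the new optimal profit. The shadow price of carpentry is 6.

Δb = 2, so new z* = 1247 + (6)·(2) = 1247 + 12 = 1259.

1259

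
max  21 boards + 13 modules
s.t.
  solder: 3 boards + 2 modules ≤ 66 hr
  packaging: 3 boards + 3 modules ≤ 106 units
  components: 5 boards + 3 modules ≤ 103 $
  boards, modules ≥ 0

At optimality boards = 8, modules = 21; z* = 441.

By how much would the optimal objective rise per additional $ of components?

3

At the optimum: solder uses 66 of 66 (binding); packaging uses 87 of 106 (slack = 19); components uses 103 of 103 (binding).
By complementary slackness, y = 0 for the non-binding constraint.
Dual feasibility on the basic columns requires 3·y_solder + 5·y_components = 21, 2·y_solder + 3·y_components = 13.
Solving: y_solder = 2, y_components = 3.
Shadow price of components = 3.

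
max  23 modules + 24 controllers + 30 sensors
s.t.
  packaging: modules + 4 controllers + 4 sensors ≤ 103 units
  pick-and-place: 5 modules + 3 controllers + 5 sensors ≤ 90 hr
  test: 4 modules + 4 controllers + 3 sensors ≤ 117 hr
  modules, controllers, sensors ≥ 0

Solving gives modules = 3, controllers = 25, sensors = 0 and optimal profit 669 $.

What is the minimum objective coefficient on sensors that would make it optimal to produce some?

32

Binding: packaging and pick-and-place. Non-binding: test (5 unused).
Slack constraints have shadow price 0 (complementary slackness).
The binding rows give the dual system: 1·y_packaging + 5·y_pick-and-place = 23 and 4·y_packaging + 3·y_pick-and-place = 24.
→ y_packaging = 3 and y_pick-and-place = 4.
sensors enters the basis when its profit ≥ yᵀa₃ = 3·4 + 4·5 = 32.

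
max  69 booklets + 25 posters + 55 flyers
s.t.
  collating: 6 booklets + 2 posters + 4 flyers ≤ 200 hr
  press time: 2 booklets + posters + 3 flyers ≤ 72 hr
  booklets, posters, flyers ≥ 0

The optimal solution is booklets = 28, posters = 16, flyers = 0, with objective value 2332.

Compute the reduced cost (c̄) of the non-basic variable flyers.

Check each constraint at x*: collating 200/200 (tight); press time 72/72 (tight).
From A_Bᵀ y = c: 6·y_collating + 2·y_press time = 69; 2·y_collating + 1·y_press time = 25.
Solving: y_collating = 9.5, y_press time = 6.
Reduced cost of flyers: c₃ − yᵀa₃ = 55 − (9.5·4 + 6·3) = 55 − 56 = -1.

-1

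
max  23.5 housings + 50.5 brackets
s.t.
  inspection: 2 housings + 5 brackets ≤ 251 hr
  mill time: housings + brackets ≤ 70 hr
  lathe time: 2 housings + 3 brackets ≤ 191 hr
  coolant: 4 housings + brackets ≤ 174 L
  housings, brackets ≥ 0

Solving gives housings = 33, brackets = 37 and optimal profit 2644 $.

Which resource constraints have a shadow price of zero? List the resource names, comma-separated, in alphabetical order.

coolant, lathe time

inspection: 251/251 (binding)
mill time: 70/70 (binding)
lathe time: 177/191 (slack 14)
coolant: 169/174 (slack 5)
By complementary slackness, a constraint with positive slack has shadow price 0 → coolant, lathe time.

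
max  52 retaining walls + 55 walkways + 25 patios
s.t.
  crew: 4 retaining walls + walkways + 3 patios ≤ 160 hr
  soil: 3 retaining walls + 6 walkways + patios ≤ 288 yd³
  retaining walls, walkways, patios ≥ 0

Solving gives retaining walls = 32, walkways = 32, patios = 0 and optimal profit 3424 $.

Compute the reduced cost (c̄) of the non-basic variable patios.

-4

At the optimum: crew uses 160 of 160 (binding); soil uses 288 of 288 (binding).
The binding rows give the dual system: 4·y_crew + 3·y_soil = 52 and 1·y_crew + 6·y_soil = 55.
→ y_crew = 7 and y_soil = 8.
Reduced cost of patios: c₃ − yᵀa₃ = 25 − (7·3 + 8·1) = 25 − 29 = -4.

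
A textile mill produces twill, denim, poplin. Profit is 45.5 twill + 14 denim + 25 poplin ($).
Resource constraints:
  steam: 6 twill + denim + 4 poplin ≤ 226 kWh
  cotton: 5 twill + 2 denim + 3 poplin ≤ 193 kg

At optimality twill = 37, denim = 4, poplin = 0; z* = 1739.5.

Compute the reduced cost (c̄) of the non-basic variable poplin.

Check each constraint at x*: steam 226/226 (tight); cotton 193/193 (tight).
Dual feasibility on the basic columns requires 6·y_steam + 5·y_cotton = 45.5, 1·y_steam + 2·y_cotton = 14.
This yields shadow prices y_steam = 3, y_cotton = 5.5.
Reduced cost of poplin: c₃ − yᵀa₃ = 25 − (3·4 + 5.5·3) = 25 − 28.5 = -3.5.

-3.5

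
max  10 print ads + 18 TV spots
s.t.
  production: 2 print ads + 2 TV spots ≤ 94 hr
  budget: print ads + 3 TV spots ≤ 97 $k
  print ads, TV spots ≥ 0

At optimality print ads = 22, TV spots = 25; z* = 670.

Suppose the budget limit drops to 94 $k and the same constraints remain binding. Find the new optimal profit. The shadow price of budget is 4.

658

Δb = -3, so new z* = 670 + (4)·(-3) = 670 − 12 = 658.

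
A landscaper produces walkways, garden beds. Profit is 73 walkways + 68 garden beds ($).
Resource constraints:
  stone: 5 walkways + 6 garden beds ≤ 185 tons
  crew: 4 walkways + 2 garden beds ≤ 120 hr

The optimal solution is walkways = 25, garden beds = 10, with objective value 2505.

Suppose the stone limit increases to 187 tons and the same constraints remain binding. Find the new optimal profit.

Check each constraint at x*: stone 185/185 (tight); crew 120/120 (tight).
From A_Bᵀ y = c: 5·y_stone + 4·y_crew = 73; 6·y_stone + 2·y_crew = 68.
→ y_stone = 9 and y_crew = 7.
Δz = y_stone·Δb = 9 × (2) = 18, so new z* = 2505 + 18 = 2523.

2523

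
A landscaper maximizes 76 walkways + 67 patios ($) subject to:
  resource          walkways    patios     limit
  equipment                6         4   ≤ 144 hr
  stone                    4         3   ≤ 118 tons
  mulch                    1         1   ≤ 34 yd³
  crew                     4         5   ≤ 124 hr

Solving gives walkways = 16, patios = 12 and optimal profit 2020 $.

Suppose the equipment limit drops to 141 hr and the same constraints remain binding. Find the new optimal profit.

1996

Check each constraint at x*: equipment 144/144 (tight); stone 100/118 (slack 18); mulch 28/34 (slack 6); crew 124/124 (tight).
Slack constraints have shadow price 0 (complementary slackness).
The binding rows give the dual system: 6·y_equipment + 4·y_crew = 76 and 4·y_equipment + 5·y_crew = 67.
This yields shadow prices y_equipment = 8, y_crew = 7.
Δz = y_equipment·Δb = 8 × (-3) = -24, so new z* = 2020 − 24 = 1996.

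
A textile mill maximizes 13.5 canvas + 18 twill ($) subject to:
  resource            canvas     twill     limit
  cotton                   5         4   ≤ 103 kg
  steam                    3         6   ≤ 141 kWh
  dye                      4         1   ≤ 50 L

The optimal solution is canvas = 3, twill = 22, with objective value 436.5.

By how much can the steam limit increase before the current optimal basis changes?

13.5

Binding constraints: cotton, steam. The basis is B = [[5,4],[3,6]] with det 18.
Per unit increase in steam, x* moves by d = (-0.2222, 0.2778).
The basis stays optimal until canvas reaches 0; allowable increase = 13.5 kWh.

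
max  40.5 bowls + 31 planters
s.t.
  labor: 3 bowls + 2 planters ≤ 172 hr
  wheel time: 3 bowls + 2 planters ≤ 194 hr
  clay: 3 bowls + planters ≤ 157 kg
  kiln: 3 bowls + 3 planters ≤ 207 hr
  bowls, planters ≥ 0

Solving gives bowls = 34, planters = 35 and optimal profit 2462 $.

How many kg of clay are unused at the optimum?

clay used = 3·34 + 1·35 = 137; slack = 157 − 137 = 20.

20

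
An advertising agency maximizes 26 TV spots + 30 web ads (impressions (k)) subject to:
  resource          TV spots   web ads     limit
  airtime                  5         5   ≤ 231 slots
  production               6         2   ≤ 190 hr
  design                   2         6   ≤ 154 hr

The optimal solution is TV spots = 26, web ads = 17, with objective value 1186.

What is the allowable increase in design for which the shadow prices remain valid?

25.6

Binding constraints: production, design. The basis is B = [[6,2],[2,6]] with det 32.
Per unit increase in design, x* moves by d = (-0.0625, 0.1875).
The basis stays optimal until airtime becomes binding; allowable increase = 25.6 hr.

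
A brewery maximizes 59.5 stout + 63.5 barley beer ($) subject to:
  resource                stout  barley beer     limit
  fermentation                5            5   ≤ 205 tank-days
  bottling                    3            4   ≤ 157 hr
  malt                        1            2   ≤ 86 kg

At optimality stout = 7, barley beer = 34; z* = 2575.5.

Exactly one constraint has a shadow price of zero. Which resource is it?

fermentation: 205/205 (binding)
bottling: 157/157 (binding)
malt: 75/86 (slack 11)
By complementary slackness, a constraint with positive slack has shadow price 0 → malt.

malt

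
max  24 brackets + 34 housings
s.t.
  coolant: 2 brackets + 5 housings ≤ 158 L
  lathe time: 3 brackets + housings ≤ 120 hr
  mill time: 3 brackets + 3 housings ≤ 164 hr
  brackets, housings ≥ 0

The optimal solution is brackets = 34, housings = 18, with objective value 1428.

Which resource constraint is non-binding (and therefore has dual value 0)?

coolant: 158/158 (binding)
lathe time: 120/120 (binding)
mill time: 156/164 (slack 8)
By complementary slackness, a constraint with positive slack has shadow price 0 → mill time.

mill time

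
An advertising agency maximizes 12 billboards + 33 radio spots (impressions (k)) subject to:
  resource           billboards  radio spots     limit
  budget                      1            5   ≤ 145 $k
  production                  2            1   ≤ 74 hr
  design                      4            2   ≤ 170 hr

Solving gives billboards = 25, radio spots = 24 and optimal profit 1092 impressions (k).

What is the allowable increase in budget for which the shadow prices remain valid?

225

Binding constraints: budget, production. The basis is B = [[1,5],[2,1]] with det -9.
Per unit increase in budget, x* moves by d = (-0.1111, 0.2222).
The basis stays optimal until billboards reaches 0; allowable increase = 225 $k.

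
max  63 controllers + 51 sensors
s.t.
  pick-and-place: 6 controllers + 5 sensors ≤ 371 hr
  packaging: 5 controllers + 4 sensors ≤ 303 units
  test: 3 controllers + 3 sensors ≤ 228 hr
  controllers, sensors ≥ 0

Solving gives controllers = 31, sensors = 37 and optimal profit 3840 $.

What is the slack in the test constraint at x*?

test used = 3·31 + 3·37 = 204; slack = 228 − 204 = 24.

24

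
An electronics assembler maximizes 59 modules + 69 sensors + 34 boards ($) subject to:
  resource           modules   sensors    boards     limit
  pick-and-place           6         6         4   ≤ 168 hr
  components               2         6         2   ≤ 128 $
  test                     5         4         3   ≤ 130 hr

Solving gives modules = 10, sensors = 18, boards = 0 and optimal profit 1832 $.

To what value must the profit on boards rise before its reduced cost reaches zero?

41

At the optimum: pick-and-place uses 168 of 168 (binding); components uses 128 of 128 (binding); test uses 122 of 130 (slack = 8).
Since test is not tight, its dual is 0.
Dual feasibility on the basic columns requires 6·y_pick-and-place + 2·y_components = 59, 6·y_pick-and-place + 6·y_components = 69.
Solving: y_pick-and-place = 9, y_components = 2.5.
boards enters the basis when its profit ≥ yᵀa₃ = 9·4 + 2.5·2 = 41.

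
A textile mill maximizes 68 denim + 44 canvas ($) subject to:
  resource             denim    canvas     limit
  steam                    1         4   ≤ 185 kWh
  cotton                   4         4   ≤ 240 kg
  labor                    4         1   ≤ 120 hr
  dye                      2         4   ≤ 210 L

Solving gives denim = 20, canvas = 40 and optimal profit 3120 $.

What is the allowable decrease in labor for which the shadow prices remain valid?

Binding constraints: cotton, labor. The basis is B = [[4,4],[4,1]] with det -12.
Per unit decrease in labor, x* moves by d = (-0.3333, 0.3333).
The basis stays optimal until steam becomes binding; allowable decrease = 5 hr.

5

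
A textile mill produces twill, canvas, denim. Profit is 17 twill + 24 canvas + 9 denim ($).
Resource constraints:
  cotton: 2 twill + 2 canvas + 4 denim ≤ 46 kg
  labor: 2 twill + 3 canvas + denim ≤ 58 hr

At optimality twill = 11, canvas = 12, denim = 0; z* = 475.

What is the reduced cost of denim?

-4

Check each constraint at x*: cotton 46/46 (tight); labor 58/58 (tight).
Dual feasibility on the basic columns requires 2·y_cotton + 2·y_labor = 17, 2·y_cotton + 3·y_labor = 24.
→ y_cotton = 1.5 and y_labor = 7.
Reduced cost of denim: c₃ − yᵀa₃ = 9 − (1.5·4 + 7·1) = 9 − 13 = -4.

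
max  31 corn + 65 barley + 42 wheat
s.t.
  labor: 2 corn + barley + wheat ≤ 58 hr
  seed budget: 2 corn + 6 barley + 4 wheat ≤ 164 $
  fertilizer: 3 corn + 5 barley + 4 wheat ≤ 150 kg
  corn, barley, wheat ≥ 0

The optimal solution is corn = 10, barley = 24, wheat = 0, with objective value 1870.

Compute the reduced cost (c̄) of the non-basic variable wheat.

-6

Binding: seed budget and fertilizer. Non-binding: labor (14 unused).
By complementary slackness, y = 0 for the non-binding constraint.
Dual feasibility on the basic columns requires 2·y_seed budget + 3·y_fertilizer = 31, 6·y_seed budget + 5·y_fertilizer = 65.
→ y_seed budget = 5 and y_fertilizer = 7.
Reduced cost of wheat: c₃ − yᵀa₃ = 42 − (5·4 + 7·4) = 42 − 48 = -6.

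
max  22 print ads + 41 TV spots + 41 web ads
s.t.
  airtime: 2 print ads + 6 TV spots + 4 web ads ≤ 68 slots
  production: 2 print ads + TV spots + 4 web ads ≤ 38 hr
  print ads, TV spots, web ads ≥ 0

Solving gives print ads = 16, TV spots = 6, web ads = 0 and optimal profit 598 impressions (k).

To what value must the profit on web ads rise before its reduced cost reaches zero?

Check each constraint at x*: airtime 68/68 (tight); production 38/38 (tight).
The binding rows give the dual system: 2·y_airtime + 2·y_production = 22 and 6·y_airtime + 1·y_production = 41.
→ y_airtime = 6 and y_production = 5.
web ads enters the basis when its profit ≥ yᵀa₃ = 6·4 + 5·4 = 44.

44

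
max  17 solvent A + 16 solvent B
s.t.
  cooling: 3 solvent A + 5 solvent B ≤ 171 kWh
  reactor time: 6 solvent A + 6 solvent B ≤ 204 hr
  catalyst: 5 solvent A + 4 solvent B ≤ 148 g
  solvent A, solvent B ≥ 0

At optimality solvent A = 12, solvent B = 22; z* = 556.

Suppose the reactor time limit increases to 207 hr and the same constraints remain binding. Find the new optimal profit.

Binding: reactor time and catalyst. Non-binding: cooling (25 unused).
Slack constraints have shadow price 0 (complementary slackness).
The binding rows give the dual system: 6·y_reactor time + 5·y_catalyst = 17 and 6·y_reactor time + 4·y_catalyst = 16.
→ y_reactor time = 2 and y_catalyst = 1.
Δz = y_reactor time·Δb = 2 × (3) = 6, so new z* = 556 + 6 = 562.

562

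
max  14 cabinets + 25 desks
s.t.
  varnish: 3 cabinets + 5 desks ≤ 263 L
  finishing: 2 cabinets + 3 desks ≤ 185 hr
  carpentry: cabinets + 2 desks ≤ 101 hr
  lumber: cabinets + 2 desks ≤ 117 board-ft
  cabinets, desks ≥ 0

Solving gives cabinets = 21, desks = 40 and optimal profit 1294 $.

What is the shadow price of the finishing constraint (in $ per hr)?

At the optimum: varnish uses 263 of 263 (binding); finishing uses 162 of 185 (slack = 23); carpentry uses 101 of 101 (binding); lumber uses 101 of 117 (slack = 16).
Since finishing, lumber are not tight, their duals are 0.
Dual feasibility on the basic columns requires 3·y_varnish + 1·y_carpentry = 14, 5·y_varnish + 2·y_carpentry = 25.
Solving: y_varnish = 3, y_carpentry = 5.
Shadow price of finishing = 0.

0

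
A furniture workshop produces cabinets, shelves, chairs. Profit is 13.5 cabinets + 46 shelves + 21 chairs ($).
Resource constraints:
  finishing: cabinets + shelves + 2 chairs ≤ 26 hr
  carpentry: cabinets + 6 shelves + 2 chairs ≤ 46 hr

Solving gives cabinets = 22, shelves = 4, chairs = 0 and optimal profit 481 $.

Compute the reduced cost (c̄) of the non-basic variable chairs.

-6

Both finishing and carpentry are binding at x*.
From A_Bᵀ y = c: 1·y_finishing + 1·y_carpentry = 13.5; 1·y_finishing + 6·y_carpentry = 46.
→ y_finishing = 7 and y_carpentry = 6.5.
Reduced cost of chairs: c₃ − yᵀa₃ = 21 − (7·2 + 6.5·2) = 21 − 27 = -6.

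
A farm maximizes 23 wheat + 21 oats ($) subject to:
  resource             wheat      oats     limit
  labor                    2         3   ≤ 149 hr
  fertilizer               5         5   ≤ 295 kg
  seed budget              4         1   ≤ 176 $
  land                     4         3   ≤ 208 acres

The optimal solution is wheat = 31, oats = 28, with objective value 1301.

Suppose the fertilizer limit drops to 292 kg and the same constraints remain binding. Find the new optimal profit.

1292

Binding: fertilizer and land. Non-binding: labor (3 unused), seed budget (24 unused).
Since labor, seed budget are not tight, their duals are 0.
The binding rows give the dual system: 5·y_fertilizer + 4·y_land = 23 and 5·y_fertilizer + 3·y_land = 21.
→ y_fertilizer = 3 and y_land = 2.
Δz = y_fertilizer·Δb = 3 × (-3) = -9, so new z* = 1301 − 9 = 1292.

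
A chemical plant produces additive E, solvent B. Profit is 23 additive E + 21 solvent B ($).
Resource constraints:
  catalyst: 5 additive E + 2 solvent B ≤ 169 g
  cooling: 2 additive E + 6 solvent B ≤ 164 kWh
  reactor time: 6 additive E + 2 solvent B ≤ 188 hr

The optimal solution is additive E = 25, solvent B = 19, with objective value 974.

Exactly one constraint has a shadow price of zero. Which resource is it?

catalyst

catalyst: 163/169 (slack 6)
cooling: 164/164 (binding)
reactor time: 188/188 (binding)
By complementary slackness, a constraint with positive slack has shadow price 0 → catalyst.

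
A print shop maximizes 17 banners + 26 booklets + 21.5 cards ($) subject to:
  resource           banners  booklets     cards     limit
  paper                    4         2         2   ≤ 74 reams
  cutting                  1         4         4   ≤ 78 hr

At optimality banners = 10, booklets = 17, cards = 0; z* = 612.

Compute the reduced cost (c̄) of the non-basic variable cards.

-4.5

Check each constraint at x*: paper 74/74 (tight); cutting 78/78 (tight).
From A_Bᵀ y = c: 4·y_paper + 1·y_cutting = 17; 2·y_paper + 4·y_cutting = 26.
This yields shadow prices y_paper = 3, y_cutting = 5.
Reduced cost of cards: c₃ − yᵀa₃ = 21.5 − (3·2 + 5·4) = 21.5 − 26 = -4.5.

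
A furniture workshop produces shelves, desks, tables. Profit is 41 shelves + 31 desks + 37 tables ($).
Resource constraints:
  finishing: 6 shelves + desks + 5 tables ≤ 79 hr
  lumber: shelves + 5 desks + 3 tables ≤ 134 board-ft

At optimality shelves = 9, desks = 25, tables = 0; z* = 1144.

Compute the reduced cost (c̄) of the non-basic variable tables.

Both finishing and lumber are binding at x*.
The binding rows give the dual system: 6·y_finishing + 1·y_lumber = 41 and 1·y_finishing + 5·y_lumber = 31.
This yields shadow prices y_finishing = 6, y_lumber = 5.
Reduced cost of tables: c₃ − yᵀa₃ = 37 − (6·5 + 5·3) = 37 − 45 = -8.

-8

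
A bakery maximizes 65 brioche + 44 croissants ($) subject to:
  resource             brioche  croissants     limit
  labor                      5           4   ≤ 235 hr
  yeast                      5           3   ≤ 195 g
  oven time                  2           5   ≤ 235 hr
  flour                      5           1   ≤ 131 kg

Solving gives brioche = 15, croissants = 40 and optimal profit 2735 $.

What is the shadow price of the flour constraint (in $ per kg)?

0

Check each constraint at x*: labor 235/235 (tight); yeast 195/195 (tight); oven time 230/235 (slack 5); flour 115/131 (slack 16).
Slack constraints have shadow price 0 (complementary slackness).
From A_Bᵀ y = c: 5·y_labor + 5·y_yeast = 65; 4·y_labor + 3·y_yeast = 44.
This yields shadow prices y_labor = 5, y_yeast = 8.
Shadow price of flour = 0.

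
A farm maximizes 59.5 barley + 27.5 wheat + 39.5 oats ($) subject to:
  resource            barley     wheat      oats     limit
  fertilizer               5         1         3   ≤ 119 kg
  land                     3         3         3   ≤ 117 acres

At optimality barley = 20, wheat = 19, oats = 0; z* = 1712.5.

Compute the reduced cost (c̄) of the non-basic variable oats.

-4

Both fertilizer and land are binding at x*.
From A_Bᵀ y = c: 5·y_fertilizer + 3·y_land = 59.5; 1·y_fertilizer + 3·y_land = 27.5.
This yields shadow prices y_fertilizer = 8, y_land = 6.5.
Reduced cost of oats: c₃ − yᵀa₃ = 39.5 − (8·3 + 6.5·3) = 39.5 − 43.5 = -4.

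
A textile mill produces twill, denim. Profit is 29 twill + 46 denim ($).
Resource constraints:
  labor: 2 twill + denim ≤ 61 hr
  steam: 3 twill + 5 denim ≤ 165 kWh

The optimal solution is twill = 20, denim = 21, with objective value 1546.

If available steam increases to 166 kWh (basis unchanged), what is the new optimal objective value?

1555

Check each constraint at x*: labor 61/61 (tight); steam 165/165 (tight).
Dual feasibility on the basic columns requires 2·y_labor + 3·y_steam = 29, 1·y_labor + 5·y_steam = 46.
This yields shadow prices y_labor = 1, y_steam = 9.
Δz = y_steam·Δb = 9 × (1) = 9, so new z* = 1546 + 9 = 1555.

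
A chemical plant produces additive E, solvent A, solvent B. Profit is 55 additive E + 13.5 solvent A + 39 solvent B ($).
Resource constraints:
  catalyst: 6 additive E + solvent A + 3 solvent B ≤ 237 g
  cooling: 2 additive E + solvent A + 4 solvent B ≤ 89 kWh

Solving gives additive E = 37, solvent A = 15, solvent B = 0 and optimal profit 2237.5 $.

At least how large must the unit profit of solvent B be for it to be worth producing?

47

At the optimum: catalyst uses 237 of 237 (binding); cooling uses 89 of 89 (binding).
From A_Bᵀ y = c: 6·y_catalyst + 2·y_cooling = 55; 1·y_catalyst + 1·y_cooling = 13.5.
This yields shadow prices y_catalyst = 7, y_cooling = 6.5.
solvent B enters the basis when its profit ≥ yᵀa₃ = 7·3 + 6.5·4 = 47.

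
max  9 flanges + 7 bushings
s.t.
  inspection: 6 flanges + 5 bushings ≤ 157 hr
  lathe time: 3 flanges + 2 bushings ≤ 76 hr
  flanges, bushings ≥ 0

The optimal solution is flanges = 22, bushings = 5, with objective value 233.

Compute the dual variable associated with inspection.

At the optimum: inspection uses 157 of 157 (binding); lathe time uses 76 of 76 (binding).
The binding rows give the dual system: 6·y_inspection + 3·y_lathe time = 9 and 5·y_inspection + 2·y_lathe time = 7.
Solving: y_inspection = 1, y_lathe time = 1.
Shadow price of inspection = 1.

1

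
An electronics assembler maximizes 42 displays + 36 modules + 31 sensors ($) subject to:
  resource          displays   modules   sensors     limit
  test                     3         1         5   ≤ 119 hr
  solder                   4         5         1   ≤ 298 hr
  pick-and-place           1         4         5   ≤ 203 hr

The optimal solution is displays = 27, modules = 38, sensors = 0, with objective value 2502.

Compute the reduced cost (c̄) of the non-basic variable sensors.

-5

Binding: test and solder. Non-binding: pick-and-place (24 unused).
Since pick-and-place is not tight, its dual is 0.
Dual feasibility on the basic columns requires 3·y_test + 4·y_solder = 42, 1·y_test + 5·y_solder = 36.
Solving: y_test = 6, y_solder = 6.
Reduced cost of sensors: c₃ − yᵀa₃ = 31 − (6·5 + 6·1) = 31 − 36 = -5.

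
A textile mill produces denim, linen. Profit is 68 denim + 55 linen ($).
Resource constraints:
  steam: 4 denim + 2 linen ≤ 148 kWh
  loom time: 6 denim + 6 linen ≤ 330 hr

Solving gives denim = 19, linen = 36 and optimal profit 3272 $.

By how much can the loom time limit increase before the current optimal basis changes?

Binding constraints: steam, loom time. The basis is B = [[4,2],[6,6]] with det 12.
Per unit increase in loom time, x* moves by d = (-0.1667, 0.3333).
The basis stays optimal until denim reaches 0; allowable increase = 114 hr.

114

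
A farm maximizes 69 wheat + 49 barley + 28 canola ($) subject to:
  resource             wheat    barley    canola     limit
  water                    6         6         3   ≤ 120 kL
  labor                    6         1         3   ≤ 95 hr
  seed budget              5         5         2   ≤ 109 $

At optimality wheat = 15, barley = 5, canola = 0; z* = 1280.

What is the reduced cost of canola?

-6.5

At the optimum: water uses 120 of 120 (binding); labor uses 95 of 95 (binding); seed budget uses 100 of 109 (slack = 9).
By complementary slackness, y = 0 for the non-binding constraint.
The binding rows give the dual system: 6·y_water + 6·y_labor = 69 and 6·y_water + 1·y_labor = 49.
→ y_water = 7.5 and y_labor = 4.
Reduced cost of canola: c₃ − yᵀa₃ = 28 − (7.5·3 + 4·3) = 28 − 34.5 = -6.5.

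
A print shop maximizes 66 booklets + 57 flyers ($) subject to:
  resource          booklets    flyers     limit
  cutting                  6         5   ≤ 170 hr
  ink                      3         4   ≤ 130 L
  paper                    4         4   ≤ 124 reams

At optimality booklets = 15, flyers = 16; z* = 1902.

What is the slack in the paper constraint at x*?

paper used = 4·15 + 4·16 = 124; slack = 124 − 124 = 0.

0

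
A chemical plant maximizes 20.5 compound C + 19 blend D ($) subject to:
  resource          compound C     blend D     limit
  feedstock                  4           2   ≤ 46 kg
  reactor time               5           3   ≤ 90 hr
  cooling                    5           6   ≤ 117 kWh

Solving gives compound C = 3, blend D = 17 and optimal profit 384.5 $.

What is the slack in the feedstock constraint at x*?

feedstock used = 4·3 + 2·17 = 46; slack = 46 − 46 = 0.

0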